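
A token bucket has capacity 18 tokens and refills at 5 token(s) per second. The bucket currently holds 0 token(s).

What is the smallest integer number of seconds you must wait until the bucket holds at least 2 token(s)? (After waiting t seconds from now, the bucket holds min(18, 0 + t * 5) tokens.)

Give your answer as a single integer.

Need 0 + t * 5 >= 2, so t >= 2/5.
Smallest integer t = ceil(2/5) = 1.

Answer: 1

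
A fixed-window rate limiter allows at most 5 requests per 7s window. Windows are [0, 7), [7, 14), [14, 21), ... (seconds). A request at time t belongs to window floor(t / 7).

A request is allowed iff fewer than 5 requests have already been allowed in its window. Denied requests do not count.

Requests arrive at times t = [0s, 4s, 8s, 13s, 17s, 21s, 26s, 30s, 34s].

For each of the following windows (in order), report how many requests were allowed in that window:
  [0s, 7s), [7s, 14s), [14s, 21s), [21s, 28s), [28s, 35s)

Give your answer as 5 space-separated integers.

Answer: 2 2 1 2 2

Derivation:
Processing requests:
  req#1 t=0s (window 0): ALLOW
  req#2 t=4s (window 0): ALLOW
  req#3 t=8s (window 1): ALLOW
  req#4 t=13s (window 1): ALLOW
  req#5 t=17s (window 2): ALLOW
  req#6 t=21s (window 3): ALLOW
  req#7 t=26s (window 3): ALLOW
  req#8 t=30s (window 4): ALLOW
  req#9 t=34s (window 4): ALLOW

Allowed counts by window: 2 2 1 2 2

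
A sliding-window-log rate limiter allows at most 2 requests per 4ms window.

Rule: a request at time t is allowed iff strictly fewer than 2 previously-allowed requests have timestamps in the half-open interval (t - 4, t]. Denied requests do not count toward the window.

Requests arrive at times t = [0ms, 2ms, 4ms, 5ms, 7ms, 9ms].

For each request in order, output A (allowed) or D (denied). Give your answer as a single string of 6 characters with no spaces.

Answer: AAADAA

Derivation:
Tracking allowed requests in the window:
  req#1 t=0ms: ALLOW
  req#2 t=2ms: ALLOW
  req#3 t=4ms: ALLOW
  req#4 t=5ms: DENY
  req#5 t=7ms: ALLOW
  req#6 t=9ms: ALLOW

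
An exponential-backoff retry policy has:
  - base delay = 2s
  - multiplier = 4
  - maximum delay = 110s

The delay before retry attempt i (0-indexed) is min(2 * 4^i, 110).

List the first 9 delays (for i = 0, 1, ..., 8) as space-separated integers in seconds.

Answer: 2 8 32 110 110 110 110 110 110

Derivation:
Computing each delay:
  i=0: min(2*4^0, 110) = 2
  i=1: min(2*4^1, 110) = 8
  i=2: min(2*4^2, 110) = 32
  i=3: min(2*4^3, 110) = 110
  i=4: min(2*4^4, 110) = 110
  i=5: min(2*4^5, 110) = 110
  i=6: min(2*4^6, 110) = 110
  i=7: min(2*4^7, 110) = 110
  i=8: min(2*4^8, 110) = 110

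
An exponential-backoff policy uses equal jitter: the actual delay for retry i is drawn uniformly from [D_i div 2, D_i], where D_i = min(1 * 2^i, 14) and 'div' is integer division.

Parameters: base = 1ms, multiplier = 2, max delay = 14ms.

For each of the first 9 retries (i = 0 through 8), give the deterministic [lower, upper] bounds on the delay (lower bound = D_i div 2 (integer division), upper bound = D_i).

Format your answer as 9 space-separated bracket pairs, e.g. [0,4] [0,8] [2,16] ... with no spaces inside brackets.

Computing bounds per retry:
  i=0: D_i=min(1*2^0,14)=1, bounds=[0,1]
  i=1: D_i=min(1*2^1,14)=2, bounds=[1,2]
  i=2: D_i=min(1*2^2,14)=4, bounds=[2,4]
  i=3: D_i=min(1*2^3,14)=8, bounds=[4,8]
  i=4: D_i=min(1*2^4,14)=14, bounds=[7,14]
  i=5: D_i=min(1*2^5,14)=14, bounds=[7,14]
  i=6: D_i=min(1*2^6,14)=14, bounds=[7,14]
  i=7: D_i=min(1*2^7,14)=14, bounds=[7,14]
  i=8: D_i=min(1*2^8,14)=14, bounds=[7,14]

Answer: [0,1] [1,2] [2,4] [4,8] [7,14] [7,14] [7,14] [7,14] [7,14]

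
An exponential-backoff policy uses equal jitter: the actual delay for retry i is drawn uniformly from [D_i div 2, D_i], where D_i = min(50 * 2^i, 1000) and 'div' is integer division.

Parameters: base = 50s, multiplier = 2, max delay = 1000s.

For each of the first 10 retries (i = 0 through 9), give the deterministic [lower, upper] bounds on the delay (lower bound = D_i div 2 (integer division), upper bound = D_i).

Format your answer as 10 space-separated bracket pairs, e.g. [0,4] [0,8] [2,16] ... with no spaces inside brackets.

Computing bounds per retry:
  i=0: D_i=min(50*2^0,1000)=50, bounds=[25,50]
  i=1: D_i=min(50*2^1,1000)=100, bounds=[50,100]
  i=2: D_i=min(50*2^2,1000)=200, bounds=[100,200]
  i=3: D_i=min(50*2^3,1000)=400, bounds=[200,400]
  i=4: D_i=min(50*2^4,1000)=800, bounds=[400,800]
  i=5: D_i=min(50*2^5,1000)=1000, bounds=[500,1000]
  i=6: D_i=min(50*2^6,1000)=1000, bounds=[500,1000]
  i=7: D_i=min(50*2^7,1000)=1000, bounds=[500,1000]
  i=8: D_i=min(50*2^8,1000)=1000, bounds=[500,1000]
  i=9: D_i=min(50*2^9,1000)=1000, bounds=[500,1000]

Answer: [25,50] [50,100] [100,200] [200,400] [400,800] [500,1000] [500,1000] [500,1000] [500,1000] [500,1000]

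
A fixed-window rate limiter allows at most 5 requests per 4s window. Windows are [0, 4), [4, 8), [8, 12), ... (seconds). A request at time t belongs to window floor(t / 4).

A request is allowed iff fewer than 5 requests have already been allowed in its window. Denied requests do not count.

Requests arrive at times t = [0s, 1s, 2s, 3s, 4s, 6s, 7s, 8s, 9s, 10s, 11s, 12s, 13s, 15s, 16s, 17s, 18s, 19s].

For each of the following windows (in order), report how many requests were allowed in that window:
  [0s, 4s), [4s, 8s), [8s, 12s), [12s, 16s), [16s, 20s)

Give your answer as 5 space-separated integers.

Processing requests:
  req#1 t=0s (window 0): ALLOW
  req#2 t=1s (window 0): ALLOW
  req#3 t=2s (window 0): ALLOW
  req#4 t=3s (window 0): ALLOW
  req#5 t=4s (window 1): ALLOW
  req#6 t=6s (window 1): ALLOW
  req#7 t=7s (window 1): ALLOW
  req#8 t=8s (window 2): ALLOW
  req#9 t=9s (window 2): ALLOW
  req#10 t=10s (window 2): ALLOW
  req#11 t=11s (window 2): ALLOW
  req#12 t=12s (window 3): ALLOW
  req#13 t=13s (window 3): ALLOW
  req#14 t=15s (window 3): ALLOW
  req#15 t=16s (window 4): ALLOW
  req#16 t=17s (window 4): ALLOW
  req#17 t=18s (window 4): ALLOW
  req#18 t=19s (window 4): ALLOW

Allowed counts by window: 4 3 4 3 4

Answer: 4 3 4 3 4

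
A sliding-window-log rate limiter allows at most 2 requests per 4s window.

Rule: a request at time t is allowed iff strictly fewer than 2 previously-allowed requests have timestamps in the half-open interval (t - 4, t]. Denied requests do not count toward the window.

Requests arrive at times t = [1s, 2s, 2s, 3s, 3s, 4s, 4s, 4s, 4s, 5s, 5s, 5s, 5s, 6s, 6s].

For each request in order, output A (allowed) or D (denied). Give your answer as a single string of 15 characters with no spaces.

Tracking allowed requests in the window:
  req#1 t=1s: ALLOW
  req#2 t=2s: ALLOW
  req#3 t=2s: DENY
  req#4 t=3s: DENY
  req#5 t=3s: DENY
  req#6 t=4s: DENY
  req#7 t=4s: DENY
  req#8 t=4s: DENY
  req#9 t=4s: DENY
  req#10 t=5s: ALLOW
  req#11 t=5s: DENY
  req#12 t=5s: DENY
  req#13 t=5s: DENY
  req#14 t=6s: ALLOW
  req#15 t=6s: DENY

Answer: AADDDDDDDADDDAD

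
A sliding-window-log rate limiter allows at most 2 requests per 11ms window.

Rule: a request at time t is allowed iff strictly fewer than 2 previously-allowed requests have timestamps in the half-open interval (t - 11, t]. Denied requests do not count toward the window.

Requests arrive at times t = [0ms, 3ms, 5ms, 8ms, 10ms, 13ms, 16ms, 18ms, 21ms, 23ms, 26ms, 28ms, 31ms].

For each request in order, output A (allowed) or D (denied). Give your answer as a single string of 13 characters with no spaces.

Answer: AADDDAADDDAAD

Derivation:
Tracking allowed requests in the window:
  req#1 t=0ms: ALLOW
  req#2 t=3ms: ALLOW
  req#3 t=5ms: DENY
  req#4 t=8ms: DENY
  req#5 t=10ms: DENY
  req#6 t=13ms: ALLOW
  req#7 t=16ms: ALLOW
  req#8 t=18ms: DENY
  req#9 t=21ms: DENY
  req#10 t=23ms: DENY
  req#11 t=26ms: ALLOW
  req#12 t=28ms: ALLOW
  req#13 t=31ms: DENY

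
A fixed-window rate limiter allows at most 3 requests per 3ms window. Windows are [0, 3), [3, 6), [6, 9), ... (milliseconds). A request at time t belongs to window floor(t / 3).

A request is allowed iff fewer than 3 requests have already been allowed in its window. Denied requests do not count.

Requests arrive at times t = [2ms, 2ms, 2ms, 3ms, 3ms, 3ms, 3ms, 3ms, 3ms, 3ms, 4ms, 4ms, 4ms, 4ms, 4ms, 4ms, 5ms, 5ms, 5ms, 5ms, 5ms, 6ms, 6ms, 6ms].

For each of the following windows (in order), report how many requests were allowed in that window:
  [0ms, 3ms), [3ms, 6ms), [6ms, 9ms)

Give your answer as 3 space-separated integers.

Processing requests:
  req#1 t=2ms (window 0): ALLOW
  req#2 t=2ms (window 0): ALLOW
  req#3 t=2ms (window 0): ALLOW
  req#4 t=3ms (window 1): ALLOW
  req#5 t=3ms (window 1): ALLOW
  req#6 t=3ms (window 1): ALLOW
  req#7 t=3ms (window 1): DENY
  req#8 t=3ms (window 1): DENY
  req#9 t=3ms (window 1): DENY
  req#10 t=3ms (window 1): DENY
  req#11 t=4ms (window 1): DENY
  req#12 t=4ms (window 1): DENY
  req#13 t=4ms (window 1): DENY
  req#14 t=4ms (window 1): DENY
  req#15 t=4ms (window 1): DENY
  req#16 t=4ms (window 1): DENY
  req#17 t=5ms (window 1): DENY
  req#18 t=5ms (window 1): DENY
  req#19 t=5ms (window 1): DENY
  req#20 t=5ms (window 1): DENY
  req#21 t=5ms (window 1): DENY
  req#22 t=6ms (window 2): ALLOW
  req#23 t=6ms (window 2): ALLOW
  req#24 t=6ms (window 2): ALLOW

Allowed counts by window: 3 3 3

Answer: 3 3 3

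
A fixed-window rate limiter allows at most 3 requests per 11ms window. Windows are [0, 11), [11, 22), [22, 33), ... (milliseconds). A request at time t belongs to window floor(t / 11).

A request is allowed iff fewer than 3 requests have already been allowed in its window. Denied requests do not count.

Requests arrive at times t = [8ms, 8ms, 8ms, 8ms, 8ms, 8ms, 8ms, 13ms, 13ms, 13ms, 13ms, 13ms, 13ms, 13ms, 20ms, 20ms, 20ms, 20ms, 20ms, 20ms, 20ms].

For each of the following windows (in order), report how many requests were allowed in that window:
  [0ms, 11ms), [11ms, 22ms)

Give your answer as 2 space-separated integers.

Answer: 3 3

Derivation:
Processing requests:
  req#1 t=8ms (window 0): ALLOW
  req#2 t=8ms (window 0): ALLOW
  req#3 t=8ms (window 0): ALLOW
  req#4 t=8ms (window 0): DENY
  req#5 t=8ms (window 0): DENY
  req#6 t=8ms (window 0): DENY
  req#7 t=8ms (window 0): DENY
  req#8 t=13ms (window 1): ALLOW
  req#9 t=13ms (window 1): ALLOW
  req#10 t=13ms (window 1): ALLOW
  req#11 t=13ms (window 1): DENY
  req#12 t=13ms (window 1): DENY
  req#13 t=13ms (window 1): DENY
  req#14 t=13ms (window 1): DENY
  req#15 t=20ms (window 1): DENY
  req#16 t=20ms (window 1): DENY
  req#17 t=20ms (window 1): DENY
  req#18 t=20ms (window 1): DENY
  req#19 t=20ms (window 1): DENY
  req#20 t=20ms (window 1): DENY
  req#21 t=20ms (window 1): DENY

Allowed counts by window: 3 3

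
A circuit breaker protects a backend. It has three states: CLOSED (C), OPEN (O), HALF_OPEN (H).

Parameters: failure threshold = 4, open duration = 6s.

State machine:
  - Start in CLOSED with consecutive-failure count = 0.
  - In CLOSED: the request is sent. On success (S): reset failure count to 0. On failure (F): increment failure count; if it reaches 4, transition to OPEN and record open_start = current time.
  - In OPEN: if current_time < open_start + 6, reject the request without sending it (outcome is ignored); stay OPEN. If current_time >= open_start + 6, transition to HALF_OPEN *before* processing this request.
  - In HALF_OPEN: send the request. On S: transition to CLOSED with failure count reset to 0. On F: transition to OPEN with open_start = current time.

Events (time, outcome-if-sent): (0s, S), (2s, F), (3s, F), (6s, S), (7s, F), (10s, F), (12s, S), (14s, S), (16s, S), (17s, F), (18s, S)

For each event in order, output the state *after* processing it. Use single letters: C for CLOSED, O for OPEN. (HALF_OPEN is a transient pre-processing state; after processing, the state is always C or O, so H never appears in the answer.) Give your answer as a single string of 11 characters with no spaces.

Answer: CCCCCCCCCCC

Derivation:
State after each event:
  event#1 t=0s outcome=S: state=CLOSED
  event#2 t=2s outcome=F: state=CLOSED
  event#3 t=3s outcome=F: state=CLOSED
  event#4 t=6s outcome=S: state=CLOSED
  event#5 t=7s outcome=F: state=CLOSED
  event#6 t=10s outcome=F: state=CLOSED
  event#7 t=12s outcome=S: state=CLOSED
  event#8 t=14s outcome=S: state=CLOSED
  event#9 t=16s outcome=S: state=CLOSED
  event#10 t=17s outcome=F: state=CLOSED
  event#11 t=18s outcome=S: state=CLOSED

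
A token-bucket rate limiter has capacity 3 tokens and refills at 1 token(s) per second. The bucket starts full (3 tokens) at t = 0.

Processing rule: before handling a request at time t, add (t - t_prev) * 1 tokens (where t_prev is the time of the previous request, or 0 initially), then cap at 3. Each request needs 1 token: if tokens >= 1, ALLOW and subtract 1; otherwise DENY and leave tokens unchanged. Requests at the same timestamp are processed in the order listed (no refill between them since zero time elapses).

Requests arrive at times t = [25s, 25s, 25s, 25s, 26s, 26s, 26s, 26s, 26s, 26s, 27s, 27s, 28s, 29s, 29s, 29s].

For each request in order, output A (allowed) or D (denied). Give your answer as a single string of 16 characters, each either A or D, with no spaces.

Answer: AAADADDDDDADAADD

Derivation:
Simulating step by step:
  req#1 t=25s: ALLOW
  req#2 t=25s: ALLOW
  req#3 t=25s: ALLOW
  req#4 t=25s: DENY
  req#5 t=26s: ALLOW
  req#6 t=26s: DENY
  req#7 t=26s: DENY
  req#8 t=26s: DENY
  req#9 t=26s: DENY
  req#10 t=26s: DENY
  req#11 t=27s: ALLOW
  req#12 t=27s: DENY
  req#13 t=28s: ALLOW
  req#14 t=29s: ALLOW
  req#15 t=29s: DENY
  req#16 t=29s: DENY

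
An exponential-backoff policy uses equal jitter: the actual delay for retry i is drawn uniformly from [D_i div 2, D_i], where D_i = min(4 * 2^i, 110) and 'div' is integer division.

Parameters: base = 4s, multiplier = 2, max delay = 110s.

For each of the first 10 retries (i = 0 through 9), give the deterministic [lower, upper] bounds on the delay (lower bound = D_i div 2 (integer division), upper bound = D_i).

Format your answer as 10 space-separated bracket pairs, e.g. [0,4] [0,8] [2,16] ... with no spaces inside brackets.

Computing bounds per retry:
  i=0: D_i=min(4*2^0,110)=4, bounds=[2,4]
  i=1: D_i=min(4*2^1,110)=8, bounds=[4,8]
  i=2: D_i=min(4*2^2,110)=16, bounds=[8,16]
  i=3: D_i=min(4*2^3,110)=32, bounds=[16,32]
  i=4: D_i=min(4*2^4,110)=64, bounds=[32,64]
  i=5: D_i=min(4*2^5,110)=110, bounds=[55,110]
  i=6: D_i=min(4*2^6,110)=110, bounds=[55,110]
  i=7: D_i=min(4*2^7,110)=110, bounds=[55,110]
  i=8: D_i=min(4*2^8,110)=110, bounds=[55,110]
  i=9: D_i=min(4*2^9,110)=110, bounds=[55,110]

Answer: [2,4] [4,8] [8,16] [16,32] [32,64] [55,110] [55,110] [55,110] [55,110] [55,110]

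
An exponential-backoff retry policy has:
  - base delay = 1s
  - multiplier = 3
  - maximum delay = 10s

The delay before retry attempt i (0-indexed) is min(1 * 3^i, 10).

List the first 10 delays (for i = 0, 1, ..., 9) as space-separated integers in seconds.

Computing each delay:
  i=0: min(1*3^0, 10) = 1
  i=1: min(1*3^1, 10) = 3
  i=2: min(1*3^2, 10) = 9
  i=3: min(1*3^3, 10) = 10
  i=4: min(1*3^4, 10) = 10
  i=5: min(1*3^5, 10) = 10
  i=6: min(1*3^6, 10) = 10
  i=7: min(1*3^7, 10) = 10
  i=8: min(1*3^8, 10) = 10
  i=9: min(1*3^9, 10) = 10

Answer: 1 3 9 10 10 10 10 10 10 10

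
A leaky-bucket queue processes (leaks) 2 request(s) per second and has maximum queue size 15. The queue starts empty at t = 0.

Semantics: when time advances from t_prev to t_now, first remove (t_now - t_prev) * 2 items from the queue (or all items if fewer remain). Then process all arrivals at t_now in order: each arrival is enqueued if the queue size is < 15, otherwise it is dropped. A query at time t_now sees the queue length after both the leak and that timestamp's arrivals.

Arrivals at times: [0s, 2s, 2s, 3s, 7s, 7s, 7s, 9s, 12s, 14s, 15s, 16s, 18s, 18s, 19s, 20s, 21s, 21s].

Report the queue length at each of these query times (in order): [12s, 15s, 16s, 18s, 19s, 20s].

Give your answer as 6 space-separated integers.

Answer: 1 1 1 2 1 1

Derivation:
Queue lengths at query times:
  query t=12s: backlog = 1
  query t=15s: backlog = 1
  query t=16s: backlog = 1
  query t=18s: backlog = 2
  query t=19s: backlog = 1
  query t=20s: backlog = 1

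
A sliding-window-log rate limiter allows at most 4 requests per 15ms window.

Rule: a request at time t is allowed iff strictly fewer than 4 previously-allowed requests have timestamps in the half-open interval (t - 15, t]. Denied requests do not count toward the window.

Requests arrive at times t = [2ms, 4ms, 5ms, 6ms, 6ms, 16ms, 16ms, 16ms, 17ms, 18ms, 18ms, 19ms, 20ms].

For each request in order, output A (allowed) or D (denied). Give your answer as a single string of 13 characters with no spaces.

Tracking allowed requests in the window:
  req#1 t=2ms: ALLOW
  req#2 t=4ms: ALLOW
  req#3 t=5ms: ALLOW
  req#4 t=6ms: ALLOW
  req#5 t=6ms: DENY
  req#6 t=16ms: DENY
  req#7 t=16ms: DENY
  req#8 t=16ms: DENY
  req#9 t=17ms: ALLOW
  req#10 t=18ms: DENY
  req#11 t=18ms: DENY
  req#12 t=19ms: ALLOW
  req#13 t=20ms: ALLOW

Answer: AAAADDDDADDAA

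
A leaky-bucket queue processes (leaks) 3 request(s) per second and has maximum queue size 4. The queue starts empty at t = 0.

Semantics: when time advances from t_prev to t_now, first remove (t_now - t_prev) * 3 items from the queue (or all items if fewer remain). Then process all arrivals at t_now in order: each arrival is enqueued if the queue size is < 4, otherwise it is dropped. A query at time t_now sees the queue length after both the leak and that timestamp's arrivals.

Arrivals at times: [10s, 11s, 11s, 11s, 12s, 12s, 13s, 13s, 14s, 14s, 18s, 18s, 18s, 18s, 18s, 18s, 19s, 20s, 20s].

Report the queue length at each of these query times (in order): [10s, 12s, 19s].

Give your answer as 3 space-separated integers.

Queue lengths at query times:
  query t=10s: backlog = 1
  query t=12s: backlog = 2
  query t=19s: backlog = 2

Answer: 1 2 2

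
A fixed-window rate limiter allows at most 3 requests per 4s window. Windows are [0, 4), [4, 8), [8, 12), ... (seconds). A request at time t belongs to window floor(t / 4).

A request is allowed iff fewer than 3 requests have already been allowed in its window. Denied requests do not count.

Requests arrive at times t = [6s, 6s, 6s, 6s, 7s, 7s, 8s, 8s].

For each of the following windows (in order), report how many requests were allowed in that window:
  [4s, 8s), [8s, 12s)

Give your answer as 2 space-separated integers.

Answer: 3 2

Derivation:
Processing requests:
  req#1 t=6s (window 1): ALLOW
  req#2 t=6s (window 1): ALLOW
  req#3 t=6s (window 1): ALLOW
  req#4 t=6s (window 1): DENY
  req#5 t=7s (window 1): DENY
  req#6 t=7s (window 1): DENY
  req#7 t=8s (window 2): ALLOW
  req#8 t=8s (window 2): ALLOW

Allowed counts by window: 3 2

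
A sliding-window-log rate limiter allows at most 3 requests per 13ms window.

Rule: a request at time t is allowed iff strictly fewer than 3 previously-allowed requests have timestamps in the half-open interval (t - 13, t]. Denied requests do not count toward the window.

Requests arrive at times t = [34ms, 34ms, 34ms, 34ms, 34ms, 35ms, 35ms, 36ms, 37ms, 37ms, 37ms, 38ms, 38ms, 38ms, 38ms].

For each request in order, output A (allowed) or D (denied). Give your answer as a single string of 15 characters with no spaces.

Answer: AAADDDDDDDDDDDD

Derivation:
Tracking allowed requests in the window:
  req#1 t=34ms: ALLOW
  req#2 t=34ms: ALLOW
  req#3 t=34ms: ALLOW
  req#4 t=34ms: DENY
  req#5 t=34ms: DENY
  req#6 t=35ms: DENY
  req#7 t=35ms: DENY
  req#8 t=36ms: DENY
  req#9 t=37ms: DENY
  req#10 t=37ms: DENY
  req#11 t=37ms: DENY
  req#12 t=38ms: DENY
  req#13 t=38ms: DENY
  req#14 t=38ms: DENY
  req#15 t=38ms: DENY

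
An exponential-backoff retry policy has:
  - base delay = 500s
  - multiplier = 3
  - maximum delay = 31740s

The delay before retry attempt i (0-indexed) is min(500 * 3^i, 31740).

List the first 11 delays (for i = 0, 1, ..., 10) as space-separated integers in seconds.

Answer: 500 1500 4500 13500 31740 31740 31740 31740 31740 31740 31740

Derivation:
Computing each delay:
  i=0: min(500*3^0, 31740) = 500
  i=1: min(500*3^1, 31740) = 1500
  i=2: min(500*3^2, 31740) = 4500
  i=3: min(500*3^3, 31740) = 13500
  i=4: min(500*3^4, 31740) = 31740
  i=5: min(500*3^5, 31740) = 31740
  i=6: min(500*3^6, 31740) = 31740
  i=7: min(500*3^7, 31740) = 31740
  i=8: min(500*3^8, 31740) = 31740
  i=9: min(500*3^9, 31740) = 31740
  i=10: min(500*3^10, 31740) = 31740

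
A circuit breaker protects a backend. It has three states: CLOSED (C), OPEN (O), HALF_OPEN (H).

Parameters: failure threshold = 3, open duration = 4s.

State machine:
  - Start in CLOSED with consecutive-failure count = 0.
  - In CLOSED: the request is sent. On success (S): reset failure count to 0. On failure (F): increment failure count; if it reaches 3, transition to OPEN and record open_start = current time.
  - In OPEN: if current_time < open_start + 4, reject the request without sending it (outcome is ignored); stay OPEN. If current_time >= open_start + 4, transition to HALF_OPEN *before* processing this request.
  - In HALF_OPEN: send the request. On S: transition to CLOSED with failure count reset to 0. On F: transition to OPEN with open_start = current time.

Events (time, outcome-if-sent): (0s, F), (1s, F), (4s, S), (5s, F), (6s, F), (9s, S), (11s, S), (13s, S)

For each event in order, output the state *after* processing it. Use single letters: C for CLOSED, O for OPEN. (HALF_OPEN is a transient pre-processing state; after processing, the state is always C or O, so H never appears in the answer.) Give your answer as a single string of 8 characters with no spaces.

Answer: CCCCCCCC

Derivation:
State after each event:
  event#1 t=0s outcome=F: state=CLOSED
  event#2 t=1s outcome=F: state=CLOSED
  event#3 t=4s outcome=S: state=CLOSED
  event#4 t=5s outcome=F: state=CLOSED
  event#5 t=6s outcome=F: state=CLOSED
  event#6 t=9s outcome=S: state=CLOSED
  event#7 t=11s outcome=S: state=CLOSED
  event#8 t=13s outcome=S: state=CLOSED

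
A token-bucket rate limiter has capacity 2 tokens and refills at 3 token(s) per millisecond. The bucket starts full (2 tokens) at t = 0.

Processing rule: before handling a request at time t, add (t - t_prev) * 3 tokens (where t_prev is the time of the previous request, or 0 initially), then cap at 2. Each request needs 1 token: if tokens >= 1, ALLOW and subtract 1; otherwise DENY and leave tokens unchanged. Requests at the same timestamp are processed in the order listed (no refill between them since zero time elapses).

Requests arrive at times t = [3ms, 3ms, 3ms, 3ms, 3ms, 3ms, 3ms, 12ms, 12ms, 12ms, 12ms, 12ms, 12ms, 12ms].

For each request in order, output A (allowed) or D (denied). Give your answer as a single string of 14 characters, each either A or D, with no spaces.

Answer: AADDDDDAADDDDD

Derivation:
Simulating step by step:
  req#1 t=3ms: ALLOW
  req#2 t=3ms: ALLOW
  req#3 t=3ms: DENY
  req#4 t=3ms: DENY
  req#5 t=3ms: DENY
  req#6 t=3ms: DENY
  req#7 t=3ms: DENY
  req#8 t=12ms: ALLOW
  req#9 t=12ms: ALLOW
  req#10 t=12ms: DENY
  req#11 t=12ms: DENY
  req#12 t=12ms: DENY
  req#13 t=12ms: DENY
  req#14 t=12ms: DENY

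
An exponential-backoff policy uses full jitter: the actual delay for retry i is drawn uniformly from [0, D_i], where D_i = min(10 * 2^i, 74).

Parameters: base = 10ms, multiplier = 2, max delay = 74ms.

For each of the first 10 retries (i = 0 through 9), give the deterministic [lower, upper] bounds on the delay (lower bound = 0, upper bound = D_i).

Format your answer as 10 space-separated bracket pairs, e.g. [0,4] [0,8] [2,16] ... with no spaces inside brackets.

Computing bounds per retry:
  i=0: D_i=min(10*2^0,74)=10, bounds=[0,10]
  i=1: D_i=min(10*2^1,74)=20, bounds=[0,20]
  i=2: D_i=min(10*2^2,74)=40, bounds=[0,40]
  i=3: D_i=min(10*2^3,74)=74, bounds=[0,74]
  i=4: D_i=min(10*2^4,74)=74, bounds=[0,74]
  i=5: D_i=min(10*2^5,74)=74, bounds=[0,74]
  i=6: D_i=min(10*2^6,74)=74, bounds=[0,74]
  i=7: D_i=min(10*2^7,74)=74, bounds=[0,74]
  i=8: D_i=min(10*2^8,74)=74, bounds=[0,74]
  i=9: D_i=min(10*2^9,74)=74, bounds=[0,74]

Answer: [0,10] [0,20] [0,40] [0,74] [0,74] [0,74] [0,74] [0,74] [0,74] [0,74]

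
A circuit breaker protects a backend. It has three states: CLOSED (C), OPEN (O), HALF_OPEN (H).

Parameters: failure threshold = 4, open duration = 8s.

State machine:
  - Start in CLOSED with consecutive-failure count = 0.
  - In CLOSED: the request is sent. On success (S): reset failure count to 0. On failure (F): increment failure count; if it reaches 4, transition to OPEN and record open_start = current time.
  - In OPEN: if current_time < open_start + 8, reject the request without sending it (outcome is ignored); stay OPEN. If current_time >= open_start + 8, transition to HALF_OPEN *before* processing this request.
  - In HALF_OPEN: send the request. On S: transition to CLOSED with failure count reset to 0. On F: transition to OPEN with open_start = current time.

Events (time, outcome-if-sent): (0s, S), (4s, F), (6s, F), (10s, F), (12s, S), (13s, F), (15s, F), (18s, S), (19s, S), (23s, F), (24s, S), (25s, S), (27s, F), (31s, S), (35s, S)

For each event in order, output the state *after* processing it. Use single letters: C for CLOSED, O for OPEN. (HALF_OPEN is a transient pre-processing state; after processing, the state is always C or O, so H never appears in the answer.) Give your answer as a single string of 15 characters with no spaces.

Answer: CCCCCCCCCCCCCCC

Derivation:
State after each event:
  event#1 t=0s outcome=S: state=CLOSED
  event#2 t=4s outcome=F: state=CLOSED
  event#3 t=6s outcome=F: state=CLOSED
  event#4 t=10s outcome=F: state=CLOSED
  event#5 t=12s outcome=S: state=CLOSED
  event#6 t=13s outcome=F: state=CLOSED
  event#7 t=15s outcome=F: state=CLOSED
  event#8 t=18s outcome=S: state=CLOSED
  event#9 t=19s outcome=S: state=CLOSED
  event#10 t=23s outcome=F: state=CLOSED
  event#11 t=24s outcome=S: state=CLOSED
  event#12 t=25s outcome=S: state=CLOSED
  event#13 t=27s outcome=F: state=CLOSED
  event#14 t=31s outcome=S: state=CLOSED
  event#15 t=35s outcome=S: state=CLOSED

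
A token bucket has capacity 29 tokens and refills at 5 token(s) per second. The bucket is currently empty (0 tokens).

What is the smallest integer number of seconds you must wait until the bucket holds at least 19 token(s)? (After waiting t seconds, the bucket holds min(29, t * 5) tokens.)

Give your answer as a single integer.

Answer: 4

Derivation:
Need t * 5 >= 19, so t >= 19/5.
Smallest integer t = ceil(19/5) = 4.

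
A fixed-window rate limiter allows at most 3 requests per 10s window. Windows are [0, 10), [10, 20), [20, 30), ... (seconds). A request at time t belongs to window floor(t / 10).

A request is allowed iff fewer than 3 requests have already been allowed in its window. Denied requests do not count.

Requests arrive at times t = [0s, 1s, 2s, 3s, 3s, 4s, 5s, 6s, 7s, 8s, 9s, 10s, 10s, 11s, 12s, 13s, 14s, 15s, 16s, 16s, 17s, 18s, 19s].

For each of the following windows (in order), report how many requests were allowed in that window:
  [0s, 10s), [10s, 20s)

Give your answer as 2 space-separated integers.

Processing requests:
  req#1 t=0s (window 0): ALLOW
  req#2 t=1s (window 0): ALLOW
  req#3 t=2s (window 0): ALLOW
  req#4 t=3s (window 0): DENY
  req#5 t=3s (window 0): DENY
  req#6 t=4s (window 0): DENY
  req#7 t=5s (window 0): DENY
  req#8 t=6s (window 0): DENY
  req#9 t=7s (window 0): DENY
  req#10 t=8s (window 0): DENY
  req#11 t=9s (window 0): DENY
  req#12 t=10s (window 1): ALLOW
  req#13 t=10s (window 1): ALLOW
  req#14 t=11s (window 1): ALLOW
  req#15 t=12s (window 1): DENY
  req#16 t=13s (window 1): DENY
  req#17 t=14s (window 1): DENY
  req#18 t=15s (window 1): DENY
  req#19 t=16s (window 1): DENY
  req#20 t=16s (window 1): DENY
  req#21 t=17s (window 1): DENY
  req#22 t=18s (window 1): DENY
  req#23 t=19s (window 1): DENY

Allowed counts by window: 3 3

Answer: 3 3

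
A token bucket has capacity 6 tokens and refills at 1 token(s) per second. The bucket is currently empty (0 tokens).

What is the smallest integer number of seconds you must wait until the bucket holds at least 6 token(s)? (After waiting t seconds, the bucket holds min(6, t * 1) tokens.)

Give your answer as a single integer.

Answer: 6

Derivation:
Need t * 1 >= 6, so t >= 6/1.
Smallest integer t = ceil(6/1) = 6.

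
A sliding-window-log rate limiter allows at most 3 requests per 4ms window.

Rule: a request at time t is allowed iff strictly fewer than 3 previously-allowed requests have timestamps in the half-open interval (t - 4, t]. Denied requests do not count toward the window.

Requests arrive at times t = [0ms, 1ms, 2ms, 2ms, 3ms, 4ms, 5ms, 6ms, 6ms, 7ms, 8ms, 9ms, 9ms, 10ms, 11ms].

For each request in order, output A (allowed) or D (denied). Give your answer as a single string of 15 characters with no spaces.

Answer: AAADDAAADDAADAD

Derivation:
Tracking allowed requests in the window:
  req#1 t=0ms: ALLOW
  req#2 t=1ms: ALLOW
  req#3 t=2ms: ALLOW
  req#4 t=2ms: DENY
  req#5 t=3ms: DENY
  req#6 t=4ms: ALLOW
  req#7 t=5ms: ALLOW
  req#8 t=6ms: ALLOW
  req#9 t=6ms: DENY
  req#10 t=7ms: DENY
  req#11 t=8ms: ALLOW
  req#12 t=9ms: ALLOW
  req#13 t=9ms: DENY
  req#14 t=10ms: ALLOW
  req#15 t=11ms: DENY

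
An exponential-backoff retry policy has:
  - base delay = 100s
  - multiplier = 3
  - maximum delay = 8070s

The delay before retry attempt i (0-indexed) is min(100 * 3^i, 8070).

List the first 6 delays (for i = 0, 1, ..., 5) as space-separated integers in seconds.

Answer: 100 300 900 2700 8070 8070

Derivation:
Computing each delay:
  i=0: min(100*3^0, 8070) = 100
  i=1: min(100*3^1, 8070) = 300
  i=2: min(100*3^2, 8070) = 900
  i=3: min(100*3^3, 8070) = 2700
  i=4: min(100*3^4, 8070) = 8070
  i=5: min(100*3^5, 8070) = 8070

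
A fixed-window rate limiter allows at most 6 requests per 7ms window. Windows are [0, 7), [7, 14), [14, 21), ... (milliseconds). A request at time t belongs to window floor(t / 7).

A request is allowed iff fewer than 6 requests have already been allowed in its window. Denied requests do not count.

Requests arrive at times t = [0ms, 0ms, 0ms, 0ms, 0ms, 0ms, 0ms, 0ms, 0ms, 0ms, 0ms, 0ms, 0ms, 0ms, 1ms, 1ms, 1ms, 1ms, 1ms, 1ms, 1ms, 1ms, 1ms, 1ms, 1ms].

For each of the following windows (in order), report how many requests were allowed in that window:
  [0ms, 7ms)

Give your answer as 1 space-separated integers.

Processing requests:
  req#1 t=0ms (window 0): ALLOW
  req#2 t=0ms (window 0): ALLOW
  req#3 t=0ms (window 0): ALLOW
  req#4 t=0ms (window 0): ALLOW
  req#5 t=0ms (window 0): ALLOW
  req#6 t=0ms (window 0): ALLOW
  req#7 t=0ms (window 0): DENY
  req#8 t=0ms (window 0): DENY
  req#9 t=0ms (window 0): DENY
  req#10 t=0ms (window 0): DENY
  req#11 t=0ms (window 0): DENY
  req#12 t=0ms (window 0): DENY
  req#13 t=0ms (window 0): DENY
  req#14 t=0ms (window 0): DENY
  req#15 t=1ms (window 0): DENY
  req#16 t=1ms (window 0): DENY
  req#17 t=1ms (window 0): DENY
  req#18 t=1ms (window 0): DENY
  req#19 t=1ms (window 0): DENY
  req#20 t=1ms (window 0): DENY
  req#21 t=1ms (window 0): DENY
  req#22 t=1ms (window 0): DENY
  req#23 t=1ms (window 0): DENY
  req#24 t=1ms (window 0): DENY
  req#25 t=1ms (window 0): DENY

Allowed counts by window: 6

Answer: 6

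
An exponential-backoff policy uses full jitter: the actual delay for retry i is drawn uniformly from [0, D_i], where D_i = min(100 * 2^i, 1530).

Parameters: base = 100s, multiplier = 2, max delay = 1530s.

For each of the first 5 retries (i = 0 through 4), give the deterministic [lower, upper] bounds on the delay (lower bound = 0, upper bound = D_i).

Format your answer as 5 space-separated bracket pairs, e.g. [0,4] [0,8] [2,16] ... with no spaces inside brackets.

Answer: [0,100] [0,200] [0,400] [0,800] [0,1530]

Derivation:
Computing bounds per retry:
  i=0: D_i=min(100*2^0,1530)=100, bounds=[0,100]
  i=1: D_i=min(100*2^1,1530)=200, bounds=[0,200]
  i=2: D_i=min(100*2^2,1530)=400, bounds=[0,400]
  i=3: D_i=min(100*2^3,1530)=800, bounds=[0,800]
  i=4: D_i=min(100*2^4,1530)=1530, bounds=[0,1530]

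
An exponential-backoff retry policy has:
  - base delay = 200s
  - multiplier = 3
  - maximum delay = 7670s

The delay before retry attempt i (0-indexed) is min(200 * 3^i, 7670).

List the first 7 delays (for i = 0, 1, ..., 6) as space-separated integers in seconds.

Answer: 200 600 1800 5400 7670 7670 7670

Derivation:
Computing each delay:
  i=0: min(200*3^0, 7670) = 200
  i=1: min(200*3^1, 7670) = 600
  i=2: min(200*3^2, 7670) = 1800
  i=3: min(200*3^3, 7670) = 5400
  i=4: min(200*3^4, 7670) = 7670
  i=5: min(200*3^5, 7670) = 7670
  i=6: min(200*3^6, 7670) = 7670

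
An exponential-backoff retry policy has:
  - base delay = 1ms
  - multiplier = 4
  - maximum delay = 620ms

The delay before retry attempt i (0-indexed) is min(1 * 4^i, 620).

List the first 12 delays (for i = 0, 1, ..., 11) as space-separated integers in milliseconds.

Computing each delay:
  i=0: min(1*4^0, 620) = 1
  i=1: min(1*4^1, 620) = 4
  i=2: min(1*4^2, 620) = 16
  i=3: min(1*4^3, 620) = 64
  i=4: min(1*4^4, 620) = 256
  i=5: min(1*4^5, 620) = 620
  i=6: min(1*4^6, 620) = 620
  i=7: min(1*4^7, 620) = 620
  i=8: min(1*4^8, 620) = 620
  i=9: min(1*4^9, 620) = 620
  i=10: min(1*4^10, 620) = 620
  i=11: min(1*4^11, 620) = 620

Answer: 1 4 16 64 256 620 620 620 620 620 620 620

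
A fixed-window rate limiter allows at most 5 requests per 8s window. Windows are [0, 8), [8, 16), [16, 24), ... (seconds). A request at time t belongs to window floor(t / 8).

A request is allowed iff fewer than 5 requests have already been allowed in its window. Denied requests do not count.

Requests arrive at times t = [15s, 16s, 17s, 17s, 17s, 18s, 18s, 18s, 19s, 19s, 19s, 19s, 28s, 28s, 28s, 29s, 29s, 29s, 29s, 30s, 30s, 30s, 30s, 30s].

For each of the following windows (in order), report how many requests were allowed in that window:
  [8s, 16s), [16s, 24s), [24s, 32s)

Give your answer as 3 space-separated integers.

Processing requests:
  req#1 t=15s (window 1): ALLOW
  req#2 t=16s (window 2): ALLOW
  req#3 t=17s (window 2): ALLOW
  req#4 t=17s (window 2): ALLOW
  req#5 t=17s (window 2): ALLOW
  req#6 t=18s (window 2): ALLOW
  req#7 t=18s (window 2): DENY
  req#8 t=18s (window 2): DENY
  req#9 t=19s (window 2): DENY
  req#10 t=19s (window 2): DENY
  req#11 t=19s (window 2): DENY
  req#12 t=19s (window 2): DENY
  req#13 t=28s (window 3): ALLOW
  req#14 t=28s (window 3): ALLOW
  req#15 t=28s (window 3): ALLOW
  req#16 t=29s (window 3): ALLOW
  req#17 t=29s (window 3): ALLOW
  req#18 t=29s (window 3): DENY
  req#19 t=29s (window 3): DENY
  req#20 t=30s (window 3): DENY
  req#21 t=30s (window 3): DENY
  req#22 t=30s (window 3): DENY
  req#23 t=30s (window 3): DENY
  req#24 t=30s (window 3): DENY

Allowed counts by window: 1 5 5

Answer: 1 5 5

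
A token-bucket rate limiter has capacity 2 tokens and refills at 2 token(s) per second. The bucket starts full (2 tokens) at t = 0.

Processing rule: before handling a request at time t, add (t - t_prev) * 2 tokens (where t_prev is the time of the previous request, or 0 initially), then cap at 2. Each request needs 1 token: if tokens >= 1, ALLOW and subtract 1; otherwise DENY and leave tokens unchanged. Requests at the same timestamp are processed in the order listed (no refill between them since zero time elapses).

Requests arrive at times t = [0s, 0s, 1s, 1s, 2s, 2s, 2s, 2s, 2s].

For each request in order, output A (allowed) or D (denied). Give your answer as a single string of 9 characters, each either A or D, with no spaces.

Answer: AAAAAADDD

Derivation:
Simulating step by step:
  req#1 t=0s: ALLOW
  req#2 t=0s: ALLOW
  req#3 t=1s: ALLOW
  req#4 t=1s: ALLOW
  req#5 t=2s: ALLOW
  req#6 t=2s: ALLOW
  req#7 t=2s: DENY
  req#8 t=2s: DENY
  req#9 t=2s: DENY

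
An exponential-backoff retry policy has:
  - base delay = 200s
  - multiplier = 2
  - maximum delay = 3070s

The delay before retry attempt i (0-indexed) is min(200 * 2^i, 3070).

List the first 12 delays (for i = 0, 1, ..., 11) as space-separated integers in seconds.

Answer: 200 400 800 1600 3070 3070 3070 3070 3070 3070 3070 3070

Derivation:
Computing each delay:
  i=0: min(200*2^0, 3070) = 200
  i=1: min(200*2^1, 3070) = 400
  i=2: min(200*2^2, 3070) = 800
  i=3: min(200*2^3, 3070) = 1600
  i=4: min(200*2^4, 3070) = 3070
  i=5: min(200*2^5, 3070) = 3070
  i=6: min(200*2^6, 3070) = 3070
  i=7: min(200*2^7, 3070) = 3070
  i=8: min(200*2^8, 3070) = 3070
  i=9: min(200*2^9, 3070) = 3070
  i=10: min(200*2^10, 3070) = 3070
  i=11: min(200*2^11, 3070) = 3070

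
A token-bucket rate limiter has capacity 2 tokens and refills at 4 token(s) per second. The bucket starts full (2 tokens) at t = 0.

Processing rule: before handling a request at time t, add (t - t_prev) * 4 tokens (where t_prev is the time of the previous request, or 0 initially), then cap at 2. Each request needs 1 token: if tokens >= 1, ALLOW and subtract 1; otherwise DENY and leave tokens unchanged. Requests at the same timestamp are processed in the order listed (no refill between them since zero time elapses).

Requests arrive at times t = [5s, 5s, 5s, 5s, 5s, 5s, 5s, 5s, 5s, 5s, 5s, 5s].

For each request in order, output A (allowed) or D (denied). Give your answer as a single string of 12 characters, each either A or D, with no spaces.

Simulating step by step:
  req#1 t=5s: ALLOW
  req#2 t=5s: ALLOW
  req#3 t=5s: DENY
  req#4 t=5s: DENY
  req#5 t=5s: DENY
  req#6 t=5s: DENY
  req#7 t=5s: DENY
  req#8 t=5s: DENY
  req#9 t=5s: DENY
  req#10 t=5s: DENY
  req#11 t=5s: DENY
  req#12 t=5s: DENY

Answer: AADDDDDDDDDD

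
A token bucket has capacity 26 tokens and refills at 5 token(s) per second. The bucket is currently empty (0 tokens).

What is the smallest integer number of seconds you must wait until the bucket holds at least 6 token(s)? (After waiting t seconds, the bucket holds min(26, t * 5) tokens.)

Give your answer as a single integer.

Answer: 2

Derivation:
Need t * 5 >= 6, so t >= 6/5.
Smallest integer t = ceil(6/5) = 2.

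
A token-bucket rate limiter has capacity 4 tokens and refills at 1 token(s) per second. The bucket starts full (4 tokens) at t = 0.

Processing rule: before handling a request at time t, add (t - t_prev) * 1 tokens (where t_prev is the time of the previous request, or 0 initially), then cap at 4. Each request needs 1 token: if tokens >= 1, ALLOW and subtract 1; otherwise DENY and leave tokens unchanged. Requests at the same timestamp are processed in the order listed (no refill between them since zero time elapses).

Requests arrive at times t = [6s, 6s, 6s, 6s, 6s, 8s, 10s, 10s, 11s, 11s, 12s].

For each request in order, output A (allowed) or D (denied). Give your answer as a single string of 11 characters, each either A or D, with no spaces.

Simulating step by step:
  req#1 t=6s: ALLOW
  req#2 t=6s: ALLOW
  req#3 t=6s: ALLOW
  req#4 t=6s: ALLOW
  req#5 t=6s: DENY
  req#6 t=8s: ALLOW
  req#7 t=10s: ALLOW
  req#8 t=10s: ALLOW
  req#9 t=11s: ALLOW
  req#10 t=11s: ALLOW
  req#11 t=12s: ALLOW

Answer: AAAADAAAAAA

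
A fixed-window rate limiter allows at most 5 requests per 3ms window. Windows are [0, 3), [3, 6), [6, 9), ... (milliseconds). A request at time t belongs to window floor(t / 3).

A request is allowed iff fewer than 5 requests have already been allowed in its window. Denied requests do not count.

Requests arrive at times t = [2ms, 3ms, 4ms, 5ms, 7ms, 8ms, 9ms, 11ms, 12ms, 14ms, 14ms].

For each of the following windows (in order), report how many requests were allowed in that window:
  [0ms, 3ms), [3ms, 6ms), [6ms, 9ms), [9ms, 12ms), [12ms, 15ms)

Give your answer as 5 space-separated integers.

Answer: 1 3 2 2 3

Derivation:
Processing requests:
  req#1 t=2ms (window 0): ALLOW
  req#2 t=3ms (window 1): ALLOW
  req#3 t=4ms (window 1): ALLOW
  req#4 t=5ms (window 1): ALLOW
  req#5 t=7ms (window 2): ALLOW
  req#6 t=8ms (window 2): ALLOW
  req#7 t=9ms (window 3): ALLOW
  req#8 t=11ms (window 3): ALLOW
  req#9 t=12ms (window 4): ALLOW
  req#10 t=14ms (window 4): ALLOW
  req#11 t=14ms (window 4): ALLOW

Allowed counts by window: 1 3 2 2 3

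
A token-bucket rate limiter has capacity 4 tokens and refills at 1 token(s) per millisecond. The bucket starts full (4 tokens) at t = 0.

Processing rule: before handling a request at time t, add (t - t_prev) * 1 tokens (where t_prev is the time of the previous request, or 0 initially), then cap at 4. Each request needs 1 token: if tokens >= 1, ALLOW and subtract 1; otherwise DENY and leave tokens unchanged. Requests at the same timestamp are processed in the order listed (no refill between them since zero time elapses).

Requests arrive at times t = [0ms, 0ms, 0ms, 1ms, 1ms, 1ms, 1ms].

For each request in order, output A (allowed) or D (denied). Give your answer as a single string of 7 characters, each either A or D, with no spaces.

Simulating step by step:
  req#1 t=0ms: ALLOW
  req#2 t=0ms: ALLOW
  req#3 t=0ms: ALLOW
  req#4 t=1ms: ALLOW
  req#5 t=1ms: ALLOW
  req#6 t=1ms: DENY
  req#7 t=1ms: DENY

Answer: AAAAADD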